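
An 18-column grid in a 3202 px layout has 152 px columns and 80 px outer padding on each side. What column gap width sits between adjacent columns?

Subtract both margins: 3202 − 2·80 = 3042 px.
Columns use 2736 px, leaving 306 px across 17 column gaps = 18 px each.

18 px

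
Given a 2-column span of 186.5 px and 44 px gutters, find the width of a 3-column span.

Subtracting 1 gutter of 44 leaves 142.5 for 2 columns, so c = 71.25 px.
3 columns plus 2 gutters: 213.75 + 88 = 301.75 px.

301.75 px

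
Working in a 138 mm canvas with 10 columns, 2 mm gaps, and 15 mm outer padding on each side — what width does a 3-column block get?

31 mm

Subtract both margins: 138 − 2·15 = 108 mm.
10c + 9·2 = 108 → 10c = 90 → c = 9 mm.
Span of 3: 3·9 + 2·2 = 27 + 4 = 31 mm.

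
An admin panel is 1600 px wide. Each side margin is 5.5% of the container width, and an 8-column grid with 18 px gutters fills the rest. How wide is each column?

1600 × (1 − 2·5.5%) = 1600 × 89% = 1424 px for the columns.
1424 − 7·18 = 1298; ÷8 gives c = 162.25 px.

162.25 px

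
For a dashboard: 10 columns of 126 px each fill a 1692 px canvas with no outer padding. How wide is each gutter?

48 px

10·126 + 9g = 1692 → 9g = 432 → g = 48 px.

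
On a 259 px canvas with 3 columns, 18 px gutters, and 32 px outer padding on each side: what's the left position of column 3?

Take off 64 px of margins, leaving 195 px.
3 columns + 2 gutters: 3c + 2·18 = 195.
3c = 195 − 36 = 159, so c = 53 px.
Column 3 starts at margin + 2·(column + gutter) = 32 + 2·71 = 174 px.

174 px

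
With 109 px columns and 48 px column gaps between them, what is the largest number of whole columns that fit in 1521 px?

9 columns

k columns need k·109 + (k−1)·48 = k·157 − 48.
k·157 − 48 ≤ 1521 → k ≤ 1569 / 157 ≈ 9.99, so k = 9.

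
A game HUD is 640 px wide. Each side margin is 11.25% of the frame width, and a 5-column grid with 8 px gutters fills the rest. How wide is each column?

640 × (1 − 2·11.25%) = 640 × 77.5% = 496 px for the columns.
496 − 4·8 = 464; ÷5 gives c = 92.8 px.

92.8 px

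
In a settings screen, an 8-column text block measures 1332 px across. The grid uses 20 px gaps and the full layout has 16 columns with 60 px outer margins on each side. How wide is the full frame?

8 columns + 7 gaps: 8c + 7·20 = 1332.
8c = 1332 − 140 = 1192, so c = 149 px.
Total width: 2·60 + 16·149 + 15·20 = 2804 px.

2804 px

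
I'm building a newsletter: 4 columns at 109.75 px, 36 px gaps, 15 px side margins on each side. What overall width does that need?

577 px

Canvas = 2·15 + 4·109.75 + 3·36 = 30 + 439 + 108 = 577 px.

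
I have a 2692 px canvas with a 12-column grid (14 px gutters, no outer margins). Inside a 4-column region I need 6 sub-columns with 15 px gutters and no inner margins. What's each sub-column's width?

135.5 px

12 columns + 11 gutters: 12c + 11·14 = 2692.
12c = 2692 − 154 = 2538, so c = 211.5 px.
4 columns plus 3 gutters: 846 + 42 = 888 px.
888 − 5·15 = 813; ÷6 gives d = 135.5 px.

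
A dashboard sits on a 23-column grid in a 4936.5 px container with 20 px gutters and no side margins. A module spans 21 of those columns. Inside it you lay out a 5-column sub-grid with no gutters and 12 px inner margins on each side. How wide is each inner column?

896.3 px

Subtracting 22 gutters of 20 leaves 4496.5 for 23 columns, so c = 195.5 px.
21-column span = 21·195.5 + 20·20 = 4505.5 px.
Inner content = 4505.5 − 2·12 = 4481.5 px.
5d = 4481.5 → d = 896.3 px.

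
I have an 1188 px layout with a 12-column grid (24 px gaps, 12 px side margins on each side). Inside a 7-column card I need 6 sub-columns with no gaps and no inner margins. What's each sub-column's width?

Inside the margins: 1188 − 24 = 1164 px.
1164 − 11·24 = 900; ÷12 gives c = 75 px.
Span of 7: 7·75 + 6·24 = 525 + 144 = 669 px.
669 / 6 = 111.5 px per column.

111.5 px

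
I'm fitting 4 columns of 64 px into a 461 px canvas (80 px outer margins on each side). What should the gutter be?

15 px

Subtract both margins: 461 − 2·80 = 301 px.
4·64 + 3g = 301 → 3g = 45 → g = 15 px.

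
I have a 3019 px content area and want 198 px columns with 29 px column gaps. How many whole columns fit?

13 columns

13 columns: 13·198 + 12·29 = 2922 px ≤ 3019.
14 columns: 3149 px > 3019. So 13.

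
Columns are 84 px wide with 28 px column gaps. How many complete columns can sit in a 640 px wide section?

k columns need k·84 + (k−1)·28 = k·112 − 28.
k·112 − 28 ≤ 640 → k ≤ 668 / 112 ≈ 5.96, so k = 5.

5 columns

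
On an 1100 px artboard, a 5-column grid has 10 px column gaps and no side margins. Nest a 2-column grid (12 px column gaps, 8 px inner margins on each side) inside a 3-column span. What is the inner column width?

314 px

5c + 4·10 = 1100 → 5c = 1060 → c = 212 px.
Span of 3: 3·212 + 2·10 = 636 + 20 = 656 px.
Inner content = 656 − 2·8 = 640 px.
Subtracting 1 column gap of 12 leaves 628 for 2 columns, so d = 314 px.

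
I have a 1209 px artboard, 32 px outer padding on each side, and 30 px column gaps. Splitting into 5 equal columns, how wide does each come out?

205 px

Content width = 1209 − 2·32 = 1145 px.
1145 − 4·30 = 1025; ÷5 gives c = 205 px.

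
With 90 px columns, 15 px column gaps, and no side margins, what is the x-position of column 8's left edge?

Before column 8: 7 columns + 7 column gaps.
Offset = 7·(90 + 15) = 7·105 = 735 px.

735 px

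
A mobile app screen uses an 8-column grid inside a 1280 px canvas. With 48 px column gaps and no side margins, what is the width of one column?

118 px

8c + 7·48 = 1280 → 8c = 944 → c = 118 px.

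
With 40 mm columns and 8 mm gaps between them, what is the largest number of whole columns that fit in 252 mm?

5 columns

k columns need k·40 + (k−1)·8 = k·48 − 8.
k·48 − 8 ≤ 252 → k ≤ 260 / 48 ≈ 5.42, so k = 5.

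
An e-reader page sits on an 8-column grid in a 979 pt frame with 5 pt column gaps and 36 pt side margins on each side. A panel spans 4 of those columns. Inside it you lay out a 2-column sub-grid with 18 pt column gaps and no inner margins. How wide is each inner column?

Outer content = 979 − 2·36 = 907 pt.
8 columns + 7 column gaps: 8c + 7·5 = 907.
8c = 907 − 35 = 872, so c = 109 pt.
4 columns plus 3 column gaps: 436 + 15 = 451 pt.
451 − 1·18 = 433; ÷2 gives d = 216.5 pt.

216.5 pt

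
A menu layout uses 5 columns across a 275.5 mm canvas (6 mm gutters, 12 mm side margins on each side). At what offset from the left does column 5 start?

218 mm

Take off 24 mm of margins, leaving 251.5 mm.
5c + 4·6 = 251.5 → 5c = 227.5 → c = 45.5 mm.
Before column 5: the margin + 4 columns + 4 gutters.
Offset = 12 + 4·(45.5 + 6) = 12 + 206 = 218 mm.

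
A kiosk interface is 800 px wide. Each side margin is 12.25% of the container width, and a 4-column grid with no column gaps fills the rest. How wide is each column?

Margins: 12.25% × 800 = 98 px each, so content = 800 − 196 = 604 px.
4c = 604 → c = 151 px.

151 px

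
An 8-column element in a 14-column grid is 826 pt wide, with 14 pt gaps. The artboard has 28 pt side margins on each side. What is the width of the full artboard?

826 − 7·14 = 728; ÷8 gives c = 91 pt.
Total width: 2·28 + 14·91 + 13·14 = 1512 pt.

1512 pt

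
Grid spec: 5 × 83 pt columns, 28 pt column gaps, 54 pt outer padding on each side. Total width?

635 pt

Container = 2·54 + 5·83 + 4·28 = 108 + 415 + 112 = 635 pt.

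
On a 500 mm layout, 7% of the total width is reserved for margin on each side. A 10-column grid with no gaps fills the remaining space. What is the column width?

500 × (1 − 2·7%) = 500 × 86% = 430 mm for the columns.
430 / 10 = 43 mm per column.

43 mm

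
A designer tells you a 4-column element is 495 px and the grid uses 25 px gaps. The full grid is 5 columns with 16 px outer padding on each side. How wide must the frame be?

4 columns + 3 gaps: 4c + 3·25 = 495.
4c = 495 − 75 = 420, so c = 105 px.
Frame = 2·16 + 5·105 + 4·25 = 32 + 525 + 100 = 657 px.

657 px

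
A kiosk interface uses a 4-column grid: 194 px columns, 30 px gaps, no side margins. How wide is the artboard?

Artboard = 4·194 + 3·30 = 776 + 90 = 866 px.

866 px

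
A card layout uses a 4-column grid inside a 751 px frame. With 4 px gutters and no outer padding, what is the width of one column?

751 − 3·4 = 739; ÷4 gives c = 184.75 px.

184.75 px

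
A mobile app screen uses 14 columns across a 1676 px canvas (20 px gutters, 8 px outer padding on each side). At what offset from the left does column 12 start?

Content = 1676 − 2·8 = 1660 px.
14c + 13·20 = 1660 → 14c = 1400 → c = 100 px.
Column 12 starts at margin + 11·(column + gutter) = 8 + 11·120 = 1328 px.

1328 px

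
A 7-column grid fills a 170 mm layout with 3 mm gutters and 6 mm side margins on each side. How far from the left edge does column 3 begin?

Take off 12 mm of margins, leaving 158 mm.
7c + 6·3 = 158 → 7c = 140 → c = 20 mm.
Column 3 starts at margin + 2·(column + gutter) = 6 + 2·23 = 52 mm.

52 mm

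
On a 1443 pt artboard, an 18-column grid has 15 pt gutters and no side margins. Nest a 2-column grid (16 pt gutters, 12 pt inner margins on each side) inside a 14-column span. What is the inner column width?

18c + 17·15 = 1443 → 18c = 1188 → c = 66 pt.
Span of 14: 14·66 + 13·15 = 924 + 195 = 1119 pt.
Inner content = 1119 − 2·12 = 1095 pt.
Subtracting 1 gutter of 16 leaves 1079 for 2 columns, so d = 539.5 pt.

539.5 pt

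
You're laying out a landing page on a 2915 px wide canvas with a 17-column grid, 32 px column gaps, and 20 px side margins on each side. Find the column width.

Subtract both margins: 2915 − 2·20 = 2875 px.
17c + 16·32 = 2875 → 17c = 2363 → c = 139 px.

139 px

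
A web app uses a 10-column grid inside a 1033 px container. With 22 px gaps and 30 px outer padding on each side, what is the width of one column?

77.5 px

Inside the margins: 1033 − 60 = 973 px.
10c + 9·22 = 973 → 10c = 775 → c = 77.5 px.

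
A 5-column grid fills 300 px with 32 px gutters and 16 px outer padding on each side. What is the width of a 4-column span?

Subtract both margins: 300 − 2·16 = 268 px.
5c + 4·32 = 268 → 5c = 140 → c = 28 px.
4-column span = 4·28 + 3·32 = 208 px.

208 px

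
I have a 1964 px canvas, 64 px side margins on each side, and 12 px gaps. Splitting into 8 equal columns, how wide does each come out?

219 px

Content width = 1964 − 2·64 = 1836 px.
1836 − 7·12 = 1752; ÷8 gives c = 219 px.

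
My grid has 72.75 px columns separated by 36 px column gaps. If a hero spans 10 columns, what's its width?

1051.5 px

Span of 10: 10·72.75 + 9·36 = 727.5 + 324 = 1051.5 px.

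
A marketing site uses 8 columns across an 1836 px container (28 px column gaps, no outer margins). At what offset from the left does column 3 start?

466 px

1836 − 7·28 = 1640; ÷8 gives c = 205 px.
Each column+gutter stride is 233 px; with no margin, 2 of them is 466 px.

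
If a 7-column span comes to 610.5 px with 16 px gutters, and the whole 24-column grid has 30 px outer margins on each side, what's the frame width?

7c + 6·16 = 610.5 → 7c = 514.5 → c = 73.5 px.
Total width: 2·30 + 24·73.5 + 23·16 = 2192 px.

2192 px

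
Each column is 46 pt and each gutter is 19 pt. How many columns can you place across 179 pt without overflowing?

3 columns

k columns need k·46 + (k−1)·19 = k·65 − 19.
k·65 − 19 ≤ 179 → k ≤ 198 / 65 ≈ 3.05, so k = 3.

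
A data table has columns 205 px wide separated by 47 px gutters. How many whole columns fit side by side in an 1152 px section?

4 columns

Each extra column adds 205 + 47 = 252 px.
(1152 + 47) / 252 = 4.76, so 4 columns fit.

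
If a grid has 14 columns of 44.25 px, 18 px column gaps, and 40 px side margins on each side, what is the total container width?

Container = 2·40 + 14·44.25 + 13·18 = 80 + 619.5 + 234 = 933.5 px.

933.5 px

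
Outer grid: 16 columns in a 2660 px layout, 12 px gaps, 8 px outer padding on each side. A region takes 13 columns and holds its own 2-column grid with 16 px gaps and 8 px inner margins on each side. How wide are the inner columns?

Inside the margins: 2660 − 16 = 2644 px.
16 columns + 15 gaps: 16c + 15·12 = 2644.
16c = 2644 − 180 = 2464, so c = 154 px.
Span of 13: 13·154 + 12·12 = 2002 + 144 = 2146 px.
Inner content = 2146 − 2·8 = 2130 px.
Subtracting 1 gap of 16 leaves 2114 for 2 columns, so d = 1057 px.

1057 px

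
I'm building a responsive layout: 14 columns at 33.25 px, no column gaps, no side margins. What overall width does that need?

465.5 px

Summing: 465.5 = 465.5 px.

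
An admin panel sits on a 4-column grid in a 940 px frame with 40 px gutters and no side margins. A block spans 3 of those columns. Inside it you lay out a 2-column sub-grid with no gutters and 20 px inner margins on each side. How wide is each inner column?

4 columns + 3 gutters: 4c + 3·40 = 940.
4c = 940 − 120 = 820, so c = 205 px.
3-column span = 3·205 + 2·40 = 695 px.
Inner content = 695 − 2·20 = 655 px.
With no gutters, each column is 655/2 = 327.5 px.

327.5 px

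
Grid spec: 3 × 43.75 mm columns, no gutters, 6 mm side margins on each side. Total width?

143.25 mm

Canvas = 2·6 + 3·43.75 = 12 + 131.25 = 143.25 mm.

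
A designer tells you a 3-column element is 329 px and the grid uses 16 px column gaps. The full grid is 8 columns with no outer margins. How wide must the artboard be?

904 px

3c + 2·16 = 329 → 3c = 297 → c = 99 px.
Summing: 792 + 112 = 904 px.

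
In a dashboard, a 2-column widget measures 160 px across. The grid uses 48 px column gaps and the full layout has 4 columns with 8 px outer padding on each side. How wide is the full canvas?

384 px

160 − 1·48 = 112; ÷2 gives c = 56 px.
Adding margins, columns and gutters: 16 + 224 + 144 = 384 px.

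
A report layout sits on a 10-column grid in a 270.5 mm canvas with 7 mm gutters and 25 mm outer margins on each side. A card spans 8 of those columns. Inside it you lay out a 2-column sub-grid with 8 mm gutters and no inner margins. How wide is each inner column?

83.5 mm

Inside the margins: 270.5 − 50 = 220.5 mm.
10 columns + 9 gutters: 10c + 9·7 = 220.5.
10c = 220.5 − 63 = 157.5, so c = 15.75 mm.
Span of 8: 8·15.75 + 7·7 = 126 + 49 = 175 mm.
2d + 1·8 = 175 → 2d = 167 → d = 83.5 mm.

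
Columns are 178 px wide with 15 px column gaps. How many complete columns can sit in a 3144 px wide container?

16 columns: 16·178 + 15·15 = 3073 px ≤ 3144.
17 columns: 3266 px > 3144. So 16.

16 columns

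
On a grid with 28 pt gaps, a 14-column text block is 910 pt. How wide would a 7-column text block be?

441 pt

910 − 13·28 = 546; ÷14 gives c = 39 pt.
Span of 7: 7·39 + 6·28 = 273 + 168 = 441 pt.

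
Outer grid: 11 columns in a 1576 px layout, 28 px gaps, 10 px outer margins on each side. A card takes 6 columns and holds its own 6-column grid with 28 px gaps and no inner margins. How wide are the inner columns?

116 px

Outer content = 1576 − 2·10 = 1556 px.
Subtracting 10 gaps of 28 leaves 1276 for 11 columns, so c = 116 px.
6 columns plus 5 gaps: 696 + 140 = 836 px.
6 columns + 5 gaps: 6d + 5·28 = 836.
6d = 836 − 140 = 696, so d = 116 px.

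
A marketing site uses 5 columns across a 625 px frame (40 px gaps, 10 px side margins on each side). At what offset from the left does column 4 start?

Subtract both margins: 625 − 2·10 = 605 px.
5 columns + 4 gaps: 5c + 4·40 = 605.
5c = 605 − 160 = 445, so c = 89 px.
Column 4 starts at margin + 3·(column + gutter) = 10 + 3·129 = 397 px.

397 px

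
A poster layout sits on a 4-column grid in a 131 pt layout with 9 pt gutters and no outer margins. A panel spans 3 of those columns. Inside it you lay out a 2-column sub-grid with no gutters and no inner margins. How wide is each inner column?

4 columns + 3 gutters: 4c + 3·9 = 131.
4c = 131 − 27 = 104, so c = 26 pt.
3-column span = 3·26 + 2·9 = 96 pt.
2d = 96 → d = 48 pt.

48 pt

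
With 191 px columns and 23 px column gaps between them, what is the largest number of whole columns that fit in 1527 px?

7 columns

Each extra column adds 191 + 23 = 214 px.
(1527 + 23) / 214 = 7.24, so 7 columns fit.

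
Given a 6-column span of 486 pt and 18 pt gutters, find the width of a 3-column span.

234 pt

486 − 5·18 = 396; ÷6 gives c = 66 pt.
3 columns plus 2 gutters: 198 + 36 = 234 pt.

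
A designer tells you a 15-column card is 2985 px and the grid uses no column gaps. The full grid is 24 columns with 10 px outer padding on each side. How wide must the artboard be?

15c = 2985 → c = 199 px.
Total width: 2·10 + 24·199 = 4796 px.

4796 px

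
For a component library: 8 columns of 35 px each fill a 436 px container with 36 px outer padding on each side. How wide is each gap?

Inside the margins: 436 − 72 = 364 px.
8·35 + 7g = 364 → 7g = 84 → g = 12 px.

12 px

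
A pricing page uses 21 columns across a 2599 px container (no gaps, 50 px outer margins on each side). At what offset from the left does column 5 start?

526 px

Take off 100 px of margins, leaving 2499 px.
21c = 2499 → c = 119 px.
Each column+gutter stride is 119 px; 4 of them past the 50 px margin is 50 + 476 = 526 px.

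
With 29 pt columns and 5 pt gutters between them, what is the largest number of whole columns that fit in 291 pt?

Each extra column adds 29 + 5 = 34 pt.
(291 + 5) / 34 = 8.71, so 8 columns fit.

8 columns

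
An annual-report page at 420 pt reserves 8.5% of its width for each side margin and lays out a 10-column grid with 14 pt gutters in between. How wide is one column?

Each margin = 8.5% of 420 = 35.7 pt; content = 420 − 2·35.7 = 348.6 pt.
348.6 − 9·14 = 222.6; ÷10 gives c = 22.26 pt.

22.26 pt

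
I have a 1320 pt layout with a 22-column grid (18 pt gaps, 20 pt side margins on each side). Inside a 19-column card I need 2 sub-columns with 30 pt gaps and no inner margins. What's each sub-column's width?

536.5 pt

Inside the margins: 1320 − 40 = 1280 pt.
22 columns + 21 gaps: 22c + 21·18 = 1280.
22c = 1280 − 378 = 902, so c = 41 pt.
19-column span = 19·41 + 18·18 = 1103 pt.
2d + 1·30 = 1103 → 2d = 1073 → d = 536.5 pt.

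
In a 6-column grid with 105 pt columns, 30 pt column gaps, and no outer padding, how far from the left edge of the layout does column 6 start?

675 pt

Before column 6: 5 columns + 5 column gaps.
Offset = 5·(105 + 30) = 5·135 = 675 pt.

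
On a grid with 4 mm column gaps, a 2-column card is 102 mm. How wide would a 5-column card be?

261 mm

Subtracting 1 column gap of 4 leaves 98 for 2 columns, so c = 49 mm.
5-column span = 5·49 + 4·4 = 261 mm.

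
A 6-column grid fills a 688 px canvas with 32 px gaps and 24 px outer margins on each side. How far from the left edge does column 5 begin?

472 px

Content = 688 − 2·24 = 640 px.
Subtracting 5 gaps of 32 leaves 480 for 6 columns, so c = 80 px.
Each column+gutter stride is 112 px; 4 of them past the 24 px margin is 24 + 448 = 472 px.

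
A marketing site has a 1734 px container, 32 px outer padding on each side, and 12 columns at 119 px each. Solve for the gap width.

Take off 64 px of margins, leaving 1670 px.
12 columns take 12·119 = 1428 px; remaining 242 splits into 11 gaps.
g = 242 / 11 = 22 px.

22 px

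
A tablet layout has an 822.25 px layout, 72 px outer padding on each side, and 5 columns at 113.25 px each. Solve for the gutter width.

Inside the margins: 822.25 − 144 = 678.25 px.
5·113.25 + 4g = 678.25 → 4g = 112 → g = 28 px.

28 px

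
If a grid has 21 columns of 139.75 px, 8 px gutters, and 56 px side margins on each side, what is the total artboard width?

3206.75 px

Adding margins, columns and gutters: 112 + 2934.75 + 160 = 3206.75 px.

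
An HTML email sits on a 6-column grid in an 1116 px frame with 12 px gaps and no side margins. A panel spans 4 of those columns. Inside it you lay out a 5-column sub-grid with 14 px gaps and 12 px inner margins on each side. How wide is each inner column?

132 px

1116 − 5·12 = 1056; ÷6 gives c = 176 px.
Span of 4: 4·176 + 3·12 = 704 + 36 = 740 px.
Inner content = 740 − 2·12 = 716 px.
Subtracting 4 gaps of 14 leaves 660 for 5 columns, so d = 132 px.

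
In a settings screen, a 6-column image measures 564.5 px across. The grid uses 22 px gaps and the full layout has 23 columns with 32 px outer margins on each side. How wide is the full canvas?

2290.25 px

Subtracting 5 gaps of 22 leaves 454.5 for 6 columns, so c = 75.75 px.
Adding margins, columns and gutters: 64 + 1742.25 + 484 = 2290.25 px.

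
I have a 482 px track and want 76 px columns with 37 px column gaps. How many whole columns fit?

k columns need k·76 + (k−1)·37 = k·113 − 37.
k·113 − 37 ≤ 482 → k ≤ 519 / 113 ≈ 4.59, so k = 4.

4 columns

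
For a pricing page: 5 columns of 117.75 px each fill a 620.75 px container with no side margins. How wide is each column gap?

8 px

Columns use 588.75 px, leaving 32 px across 4 column gaps = 8 px each.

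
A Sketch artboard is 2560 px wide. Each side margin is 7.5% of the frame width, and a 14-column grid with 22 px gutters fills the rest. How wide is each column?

135 px

Each margin = 7.5% of 2560 = 192 px; content = 2560 − 2·192 = 2176 px.
14 columns + 13 gutters: 14c + 13·22 = 2176.
14c = 2176 − 286 = 1890, so c = 135 px.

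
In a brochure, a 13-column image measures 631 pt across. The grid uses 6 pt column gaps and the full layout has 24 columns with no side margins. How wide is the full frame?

1170 pt

13 columns + 12 column gaps: 13c + 12·6 = 631.
13c = 631 − 72 = 559, so c = 43 pt.
Total width: 24·43 + 23·6 = 1170 pt.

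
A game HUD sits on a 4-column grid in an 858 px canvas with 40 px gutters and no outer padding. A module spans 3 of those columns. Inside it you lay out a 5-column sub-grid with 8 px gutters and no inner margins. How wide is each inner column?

858 − 3·40 = 738; ÷4 gives c = 184.5 px.
3 columns plus 2 gutters: 553.5 + 80 = 633.5 px.
5 columns + 4 gutters: 5d + 4·8 = 633.5.
5d = 633.5 − 32 = 601.5, so d = 120.3 px.

120.3 px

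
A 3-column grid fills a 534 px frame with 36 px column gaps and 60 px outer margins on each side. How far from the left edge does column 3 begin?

360 px

Inside the margins: 534 − 120 = 414 px.
Subtracting 2 column gaps of 36 leaves 342 for 3 columns, so c = 114 px.
Column 3 starts at margin + 2·(column + gutter) = 60 + 2·150 = 360 px.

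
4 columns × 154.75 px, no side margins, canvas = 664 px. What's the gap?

4 columns take 4·154.75 = 619 px; remaining 45 splits into 3 gaps.
g = 45 / 3 = 15 px.

15 px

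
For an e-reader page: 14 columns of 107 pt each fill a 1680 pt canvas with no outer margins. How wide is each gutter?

14 pt

14·107 + 13g = 1680 → 13g = 182 → g = 14 pt.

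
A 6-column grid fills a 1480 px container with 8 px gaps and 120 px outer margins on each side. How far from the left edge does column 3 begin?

536 px

Content = 1480 − 2·120 = 1240 px.
1240 − 5·8 = 1200; ÷6 gives c = 200 px.
Each column+gutter stride is 208 px; 2 of them past the 120 px margin is 120 + 416 = 536 px.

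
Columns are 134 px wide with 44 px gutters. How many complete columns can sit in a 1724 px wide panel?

Each extra column adds 134 + 44 = 178 px.
(1724 + 44) / 178 = 9.93, so 9 columns fit.

9 columns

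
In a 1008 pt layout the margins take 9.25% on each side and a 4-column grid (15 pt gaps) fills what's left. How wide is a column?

Each margin = 9.25% of 1008 = 93.24 pt; content = 1008 − 2·93.24 = 821.52 pt.
4 columns + 3 gaps: 4c + 3·15 = 821.52.
4c = 821.52 − 45 = 776.52, so c = 194.13 pt.

194.13 pt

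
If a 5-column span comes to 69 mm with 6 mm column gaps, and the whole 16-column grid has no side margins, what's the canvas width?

234 mm

5c + 4·6 = 69 → 5c = 45 → c = 9 mm.
Summing: 144 + 90 = 234 mm.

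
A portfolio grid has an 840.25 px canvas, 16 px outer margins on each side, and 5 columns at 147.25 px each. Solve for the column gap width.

18 px

Take off 32 px of margins, leaving 808.25 px.
Columns use 736.25 px, leaving 72 px across 4 column gaps = 18 px each.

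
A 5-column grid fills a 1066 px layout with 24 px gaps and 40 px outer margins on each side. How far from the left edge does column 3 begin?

Inside the margins: 1066 − 80 = 986 px.
5c + 4·24 = 986 → 5c = 890 → c = 178 px.
Before column 3: the margin + 2 columns + 2 gaps.
Offset = 40 + 2·(178 + 24) = 40 + 404 = 444 px.

444 px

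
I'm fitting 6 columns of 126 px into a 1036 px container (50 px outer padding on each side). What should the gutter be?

36 px

Take off 100 px of margins, leaving 936 px.
6·126 + 5g = 936 → 5g = 180 → g = 36 px.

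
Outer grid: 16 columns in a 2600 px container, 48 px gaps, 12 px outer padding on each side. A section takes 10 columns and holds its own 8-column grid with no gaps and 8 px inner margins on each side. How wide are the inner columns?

Take off 24 px of margins, leaving 2576 px.
16c + 15·48 = 2576 → 16c = 1856 → c = 116 px.
10-column span = 10·116 + 9·48 = 1592 px.
Inner content = 1592 − 2·8 = 1576 px.
1576 / 8 = 197 px per column.

197 px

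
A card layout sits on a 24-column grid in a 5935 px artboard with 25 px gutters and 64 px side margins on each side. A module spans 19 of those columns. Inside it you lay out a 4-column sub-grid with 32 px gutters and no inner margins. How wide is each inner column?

Take off 128 px of margins, leaving 5807 px.
Subtracting 23 gutters of 25 leaves 5232 for 24 columns, so c = 218 px.
19-column span = 19·218 + 18·25 = 4592 px.
4592 − 3·32 = 4496; ÷4 gives d = 1124 px.

1124 px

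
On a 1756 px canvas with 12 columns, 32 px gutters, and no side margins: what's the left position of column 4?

12 columns + 11 gutters: 12c + 11·32 = 1756.
12c = 1756 − 352 = 1404, so c = 117 px.
No margin, so column 4 starts at 3·(column + gutter) = 3·149 = 447 px.

447 px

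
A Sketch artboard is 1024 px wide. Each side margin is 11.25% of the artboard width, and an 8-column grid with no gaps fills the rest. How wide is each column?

Margins: 11.25% × 1024 = 115.2 px each, so content = 1024 − 230.4 = 793.6 px.
793.6 / 8 = 99.2 px per column.

99.2 px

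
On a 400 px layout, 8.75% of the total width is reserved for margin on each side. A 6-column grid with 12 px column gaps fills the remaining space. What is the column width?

45 px

400 × (1 − 2·8.75%) = 400 × 82.5% = 330 px for the columns.
6c + 5·12 = 330 → 6c = 270 → c = 45 px.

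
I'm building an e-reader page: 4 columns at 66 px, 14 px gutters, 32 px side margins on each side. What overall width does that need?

370 px

Total width: 2·32 + 4·66 + 3·14 = 370 px.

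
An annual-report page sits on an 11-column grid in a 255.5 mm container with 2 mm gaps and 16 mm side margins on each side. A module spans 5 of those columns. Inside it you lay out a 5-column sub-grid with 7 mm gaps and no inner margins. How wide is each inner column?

Subtract both margins: 255.5 − 2·16 = 223.5 mm.
11c + 10·2 = 223.5 → 11c = 203.5 → c = 18.5 mm.
Span of 5: 5·18.5 + 4·2 = 92.5 + 8 = 100.5 mm.
5 columns + 4 gaps: 5d + 4·7 = 100.5.
5d = 100.5 − 28 = 72.5, so d = 14.5 mm.

14.5 mm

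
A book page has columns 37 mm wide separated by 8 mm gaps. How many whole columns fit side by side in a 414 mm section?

9 columns

9 columns: 9·37 + 8·8 = 397 mm ≤ 414.
10 columns: 442 mm > 414. So 9.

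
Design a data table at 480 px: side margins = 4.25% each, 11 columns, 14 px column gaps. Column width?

27.2 px

Margins: 4.25% × 480 = 20.4 px each, so content = 480 − 40.8 = 439.2 px.
Subtracting 10 column gaps of 14 leaves 299.2 for 11 columns, so c = 27.2 px.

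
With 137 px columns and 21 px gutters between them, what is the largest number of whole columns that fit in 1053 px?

6 columns

k columns need k·137 + (k−1)·21 = k·158 − 21.
k·158 − 21 ≤ 1053 → k ≤ 1074 / 158 ≈ 6.80, so k = 6.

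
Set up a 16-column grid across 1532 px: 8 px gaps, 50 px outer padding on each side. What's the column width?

Inside the margins: 1532 − 100 = 1432 px.
1432 − 15·8 = 1312; ÷16 gives c = 82 px.

82 px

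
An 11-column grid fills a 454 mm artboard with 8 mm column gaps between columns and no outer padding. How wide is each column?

454 − 10·8 = 374; ÷11 gives c = 34 mm.

34 mm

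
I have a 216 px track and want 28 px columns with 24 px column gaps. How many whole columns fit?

k columns need k·28 + (k−1)·24 = k·52 − 24.
k·52 − 24 ≤ 216 → k ≤ 240 / 52 ≈ 4.62, so k = 4.

4 columns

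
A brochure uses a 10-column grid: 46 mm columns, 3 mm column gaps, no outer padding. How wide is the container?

487 mm

Container = 10·46 + 9·3 = 460 + 27 = 487 mm.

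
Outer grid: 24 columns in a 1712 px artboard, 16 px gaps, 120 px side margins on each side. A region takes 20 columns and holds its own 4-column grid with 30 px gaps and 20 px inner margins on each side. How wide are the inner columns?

273.5 px

Inside the margins: 1712 − 240 = 1472 px.
24 columns + 23 gaps: 24c + 23·16 = 1472.
24c = 1472 − 368 = 1104, so c = 46 px.
20-column span = 20·46 + 19·16 = 1224 px.
Inner content = 1224 − 2·20 = 1184 px.
Subtracting 3 gaps of 30 leaves 1094 for 4 columns, so d = 273.5 px.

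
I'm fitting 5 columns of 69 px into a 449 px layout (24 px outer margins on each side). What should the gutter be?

14 px

Inside the margins: 449 − 48 = 401 px.
5·69 + 4g = 401 → 4g = 56 → g = 14 px.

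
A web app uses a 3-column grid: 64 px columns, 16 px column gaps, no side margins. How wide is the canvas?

224 px

Canvas = 3·64 + 2·16 = 192 + 32 = 224 px.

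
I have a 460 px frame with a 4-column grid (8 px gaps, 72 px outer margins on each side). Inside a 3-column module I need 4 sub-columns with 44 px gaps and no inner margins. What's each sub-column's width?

Subtract both margins: 460 − 2·72 = 316 px.
Subtracting 3 gaps of 8 leaves 292 for 4 columns, so c = 73 px.
Span of 3: 3·73 + 2·8 = 219 + 16 = 235 px.
4d + 3·44 = 235 → 4d = 103 → d = 25.75 px.

25.75 px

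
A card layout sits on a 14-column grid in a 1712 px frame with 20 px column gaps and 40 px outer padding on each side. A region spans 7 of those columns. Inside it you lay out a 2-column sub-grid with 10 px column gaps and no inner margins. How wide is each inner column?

Subtract both margins: 1712 − 2·40 = 1632 px.
1632 − 13·20 = 1372; ÷14 gives c = 98 px.
7 columns plus 6 column gaps: 686 + 120 = 806 px.
2d + 1·10 = 806 → 2d = 796 → d = 398 px.

398 px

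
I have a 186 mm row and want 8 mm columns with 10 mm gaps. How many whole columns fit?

10 columns

10 columns: 10·8 + 9·10 = 170 mm ≤ 186.
11 columns: 188 mm > 186. So 10.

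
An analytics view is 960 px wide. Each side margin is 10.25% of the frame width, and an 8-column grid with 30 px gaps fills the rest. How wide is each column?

Margins: 10.25% × 960 = 98.4 px each, so content = 960 − 196.8 = 763.2 px.
8 columns + 7 gaps: 8c + 7·30 = 763.2.
8c = 763.2 − 210 = 553.2, so c = 69.15 px.

69.15 px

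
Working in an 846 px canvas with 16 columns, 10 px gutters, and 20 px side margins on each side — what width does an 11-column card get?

Take off 40 px of margins, leaving 806 px.
16 columns + 15 gutters: 16c + 15·10 = 806.
16c = 806 − 150 = 656, so c = 41 px.
Span of 11: 11·41 + 10·10 = 451 + 100 = 551 px.

551 px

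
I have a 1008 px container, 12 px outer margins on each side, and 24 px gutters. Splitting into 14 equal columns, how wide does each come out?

48 px

Subtract both margins: 1008 − 2·12 = 984 px.
14 columns + 13 gutters: 14c + 13·24 = 984.
14c = 984 − 312 = 672, so c = 48 px.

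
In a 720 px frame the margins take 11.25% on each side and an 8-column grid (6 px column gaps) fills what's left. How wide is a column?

720 × (1 − 2·11.25%) = 720 × 77.5% = 558 px for the columns.
8 columns + 7 column gaps: 8c + 7·6 = 558.
8c = 558 − 42 = 516, so c = 64.5 px.

64.5 px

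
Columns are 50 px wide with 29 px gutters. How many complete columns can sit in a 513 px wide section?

6 columns: 6·50 + 5·29 = 445 px ≤ 513.
7 columns: 524 px > 513. So 6.

6 columns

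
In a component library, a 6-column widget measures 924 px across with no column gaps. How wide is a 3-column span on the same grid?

6c = 924 → c = 154 px.
With no column gaps, 3 columns span 3·154 = 462 px.

462 px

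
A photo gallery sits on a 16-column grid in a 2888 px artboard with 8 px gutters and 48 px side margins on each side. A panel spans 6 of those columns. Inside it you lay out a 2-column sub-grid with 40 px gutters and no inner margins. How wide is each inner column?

501 px

Outer content = 2888 − 2·48 = 2792 px.
16 columns + 15 gutters: 16c + 15·8 = 2792.
16c = 2792 − 120 = 2672, so c = 167 px.
Span of 6: 6·167 + 5·8 = 1002 + 40 = 1042 px.
2 columns + 1 gutter: 2d + 1·40 = 1042.
2d = 1042 − 40 = 1002, so d = 501 px.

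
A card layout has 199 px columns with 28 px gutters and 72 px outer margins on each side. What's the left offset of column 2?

Column 2 starts at margin + 1·(column + gutter) = 72 + 1·227 = 299 px.

299 px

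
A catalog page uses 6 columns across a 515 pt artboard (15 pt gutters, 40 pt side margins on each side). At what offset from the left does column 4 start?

265 pt

Take off 80 pt of margins, leaving 435 pt.
Subtracting 5 gutters of 15 leaves 360 for 6 columns, so c = 60 pt.
Each column+gutter stride is 75 pt; 3 of them past the 40 pt margin is 40 + 225 = 265 pt.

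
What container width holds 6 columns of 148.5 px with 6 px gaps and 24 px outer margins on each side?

Container = 2·24 + 6·148.5 + 5·6 = 48 + 891 + 30 = 969 px.

969 px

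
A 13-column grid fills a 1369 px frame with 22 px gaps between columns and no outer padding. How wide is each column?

85 px

1369 − 12·22 = 1105; ÷13 gives c = 85 px.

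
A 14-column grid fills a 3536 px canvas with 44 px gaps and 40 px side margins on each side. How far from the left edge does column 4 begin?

Take off 80 px of margins, leaving 3456 px.
Subtracting 13 gaps of 44 leaves 2884 for 14 columns, so c = 206 px.
Column 4 starts at margin + 3·(column + gutter) = 40 + 3·250 = 790 px.

790 px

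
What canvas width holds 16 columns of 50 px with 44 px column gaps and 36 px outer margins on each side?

1532 px

Adding margins, columns and gutters: 72 + 800 + 660 = 1532 px.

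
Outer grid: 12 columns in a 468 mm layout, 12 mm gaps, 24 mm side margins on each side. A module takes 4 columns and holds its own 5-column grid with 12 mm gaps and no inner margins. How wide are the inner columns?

Take off 48 mm of margins, leaving 420 mm.
12 columns + 11 gaps: 12c + 11·12 = 420.
12c = 420 − 132 = 288, so c = 24 mm.
Span of 4: 4·24 + 3·12 = 96 + 36 = 132 mm.
132 − 4·12 = 84; ÷5 gives d = 16.8 mm.

16.8 mm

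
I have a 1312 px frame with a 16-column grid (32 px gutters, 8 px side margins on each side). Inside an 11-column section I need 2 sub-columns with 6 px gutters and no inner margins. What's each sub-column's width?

Inside the margins: 1312 − 16 = 1296 px.
16c + 15·32 = 1296 → 16c = 816 → c = 51 px.
11 columns plus 10 gutters: 561 + 320 = 881 px.
2d + 1·6 = 881 → 2d = 875 → d = 437.5 px.

437.5 px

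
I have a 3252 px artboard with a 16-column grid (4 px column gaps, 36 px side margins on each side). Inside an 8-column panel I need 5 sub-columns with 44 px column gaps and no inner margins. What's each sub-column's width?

282.4 px

Take off 72 px of margins, leaving 3180 px.
16 columns + 15 column gaps: 16c + 15·4 = 3180.
16c = 3180 − 60 = 3120, so c = 195 px.
Span of 8: 8·195 + 7·4 = 1560 + 28 = 1588 px.
5d + 4·44 = 1588 → 5d = 1412 → d = 282.4 px.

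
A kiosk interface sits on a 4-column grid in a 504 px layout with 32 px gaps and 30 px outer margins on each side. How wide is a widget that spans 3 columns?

Take off 60 px of margins, leaving 444 px.
Subtracting 3 gaps of 32 leaves 348 for 4 columns, so c = 87 px.
3-column span = 3·87 + 2·32 = 325 px.

325 px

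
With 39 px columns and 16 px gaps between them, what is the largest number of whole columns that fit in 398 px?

7 columns

k columns need k·39 + (k−1)·16 = k·55 − 16.
k·55 − 16 ≤ 398 → k ≤ 414 / 55 ≈ 7.53, so k = 7.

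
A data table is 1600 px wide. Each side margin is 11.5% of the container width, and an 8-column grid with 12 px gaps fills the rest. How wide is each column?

Margins: 11.5% × 1600 = 184 px each, so content = 1600 − 368 = 1232 px.
8 columns + 7 gaps: 8c + 7·12 = 1232.
8c = 1232 − 84 = 1148, so c = 143.5 px.

143.5 px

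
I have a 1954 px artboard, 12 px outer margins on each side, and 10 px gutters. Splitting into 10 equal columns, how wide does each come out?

Take off 24 px of margins, leaving 1930 px.
Subtracting 9 gutters of 10 leaves 1840 for 10 columns, so c = 184 px.

184 px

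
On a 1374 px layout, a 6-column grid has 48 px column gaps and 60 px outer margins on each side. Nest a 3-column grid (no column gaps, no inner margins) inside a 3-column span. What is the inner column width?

Outer content = 1374 − 2·60 = 1254 px.
6 columns + 5 column gaps: 6c + 5·48 = 1254.
6c = 1254 − 240 = 1014, so c = 169 px.
Span of 3: 3·169 + 2·48 = 507 + 96 = 603 px.
603 / 3 = 201 px per column.

201 px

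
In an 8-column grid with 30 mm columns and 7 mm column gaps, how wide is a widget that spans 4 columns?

4-column span = 4·30 + 3·7 = 141 mm.

141 mm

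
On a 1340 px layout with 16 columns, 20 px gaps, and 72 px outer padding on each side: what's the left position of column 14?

1060 px

Take off 144 px of margins, leaving 1196 px.
16c + 15·20 = 1196 → 16c = 896 → c = 56 px.
Column 14 starts at margin + 13·(column + gutter) = 72 + 13·76 = 1060 px.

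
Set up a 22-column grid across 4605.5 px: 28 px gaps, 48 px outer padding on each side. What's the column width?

Content width = 4605.5 − 2·48 = 4509.5 px.
22c + 21·28 = 4509.5 → 22c = 3921.5 → c = 178.25 px.

178.25 px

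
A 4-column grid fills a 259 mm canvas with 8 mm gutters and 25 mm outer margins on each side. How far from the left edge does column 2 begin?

Content = 259 − 2·25 = 209 mm.
209 − 3·8 = 185; ÷4 gives c = 46.25 mm.
Before column 2: the margin + 1 column + 1 gutter.
Offset = 25 + 1·(46.25 + 8) = 25 + 54.25 = 79.25 mm.

79.25 mm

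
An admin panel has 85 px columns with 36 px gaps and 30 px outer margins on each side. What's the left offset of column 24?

2813 px

Before column 24: the margin + 23 columns + 23 gaps.
Offset = 30 + 23·(85 + 36) = 30 + 2783 = 2813 px.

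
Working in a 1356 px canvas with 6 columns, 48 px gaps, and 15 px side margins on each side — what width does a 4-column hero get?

868 px

Inside the margins: 1356 − 30 = 1326 px.
6c + 5·48 = 1326 → 6c = 1086 → c = 181 px.
4-column span = 4·181 + 3·48 = 868 px.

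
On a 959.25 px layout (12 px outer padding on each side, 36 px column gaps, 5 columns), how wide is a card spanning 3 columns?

Subtract both margins: 959.25 − 2·12 = 935.25 px.
5 columns + 4 column gaps: 5c + 4·36 = 935.25.
5c = 935.25 − 144 = 791.25, so c = 158.25 px.
3 columns plus 2 column gaps: 474.75 + 72 = 546.75 px.

546.75 px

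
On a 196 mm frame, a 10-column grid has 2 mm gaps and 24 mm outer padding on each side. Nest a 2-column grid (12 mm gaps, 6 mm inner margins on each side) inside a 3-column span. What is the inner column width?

9.5 mm

Take off 48 mm of margins, leaving 148 mm.
10 columns + 9 gaps: 10c + 9·2 = 148.
10c = 148 − 18 = 130, so c = 13 mm.
3-column span = 3·13 + 2·2 = 43 mm.
Inner content = 43 − 2·6 = 31 mm.
Subtracting 1 gap of 12 leaves 19 for 2 columns, so d = 9.5 mm.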